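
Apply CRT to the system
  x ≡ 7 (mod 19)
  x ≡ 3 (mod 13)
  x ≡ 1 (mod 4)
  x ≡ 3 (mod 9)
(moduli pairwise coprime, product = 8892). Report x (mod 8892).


Product of moduli M = 19 · 13 · 4 · 9 = 8892.
Merge one congruence at a time:
  Start: x ≡ 7 (mod 19).
  Combine with x ≡ 3 (mod 13); new modulus lcm = 247.
    Write x = 7 + 19·t and substitute into x ≡ 3 (mod 13): 19·t ≡ 3 − 7 = -4 (mod 13).
    Reduce coefficients mod 13: 6·t ≡ 9 (mod 13).
    The inverse of 6 mod 13 is 11 (since 6·11 = 66 = 5·13 + 1), so t ≡ 11·9 = 99 ≡ 8 (mod 13).
    Then x = 7 + 19·8 = 159, valid modulo lcm(19, 13) = 247: x ≡ 159 (mod 247).
  Combine with x ≡ 1 (mod 4); new modulus lcm = 988.
    Write x = 159 + 247·t and substitute into x ≡ 1 (mod 4): 247·t ≡ 1 − 159 = -158 (mod 4).
    Reduce coefficients mod 4: 3·t ≡ 2 (mod 4).
    The inverse of 3 mod 4 is 3 (since 3·3 = 9 = 2·4 + 1), so t ≡ 3·2 = 6 ≡ 2 (mod 4).
    Then x = 159 + 247·2 = 653, valid modulo lcm(247, 4) = 988: x ≡ 653 (mod 988).
  Combine with x ≡ 3 (mod 9); new modulus lcm = 8892.
    Write x = 653 + 988·t and substitute into x ≡ 3 (mod 9): 988·t ≡ 3 − 653 = -650 (mod 9).
    Reduce coefficients mod 9: 7·t ≡ 7 (mod 9).
    The inverse of 7 mod 9 is 4 (since 7·4 = 28 = 3·9 + 1), so t ≡ 4·7 = 28 ≡ 1 (mod 9).
    Then x = 653 + 988·1 = 1641, valid modulo lcm(988, 9) = 8892: x ≡ 1641 (mod 8892).
Verify against each original: 1641 mod 19 = 7, 1641 mod 13 = 3, 1641 mod 4 = 1, 1641 mod 9 = 3.

x ≡ 1641 (mod 8892).


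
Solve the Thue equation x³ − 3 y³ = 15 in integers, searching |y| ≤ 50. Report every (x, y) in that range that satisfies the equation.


The equation is x³ - 3y³ = 15. For fixed y, x³ = 3·y³ + 15, so a solution requires the RHS to be a perfect cube.
Strategy: iterate y from -50 to 50, compute RHS = 3·y³ + 15, and check whether it is a (positive or negative) perfect cube.
Check small values of y:
  y = 0: RHS = 15 is not a perfect cube.
  y = 1: RHS = 18 is not a perfect cube.
  y = -1: RHS = 12 is not a perfect cube.
  y = 2: RHS = 39 is not a perfect cube.
  y = -2: RHS = -9 is not a perfect cube.
  y = 3: RHS = 96 is not a perfect cube.
  y = -3: RHS = -66 is not a perfect cube.
Continuing the search up to |y| = 50 finds no solutions either.
No (x, y) in the scanned range satisfies the equation.

No integer solutions with |y| ≤ 50.


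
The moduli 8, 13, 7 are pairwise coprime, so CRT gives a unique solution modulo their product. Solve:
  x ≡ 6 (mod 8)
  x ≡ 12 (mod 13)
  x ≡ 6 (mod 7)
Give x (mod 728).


Moduli 8, 13, 7 are pairwise coprime; by CRT there is a unique solution modulo M = 8 · 13 · 7 = 728.
Solve pairwise, accumulating the modulus:
  Start with x ≡ 6 (mod 8).
  Combine with x ≡ 12 (mod 13): since gcd(8, 13) = 1, we get a unique residue mod 104.
    Write x = 6 + 8·t and substitute into x ≡ 12 (mod 13): 8·t ≡ 12 − 6 = 6 (mod 13).
    The inverse of 8 mod 13 is 5 (since 8·5 = 40 = 3·13 + 1), so t ≡ 5·6 = 30 ≡ 4 (mod 13).
    Then x = 6 + 8·4 = 38, valid modulo lcm(8, 13) = 104: x ≡ 38 (mod 104).
  Combine with x ≡ 6 (mod 7): since gcd(104, 7) = 1, we get a unique residue mod 728.
    Write x = 38 + 104·t and substitute into x ≡ 6 (mod 7): 104·t ≡ 6 − 38 = -32 (mod 7).
    Reduce coefficients mod 7: 6·t ≡ 3 (mod 7).
    The inverse of 6 mod 7 is 6 (since 6·6 = 36 = 5·7 + 1), so t ≡ 6·3 = 18 ≡ 4 (mod 7).
    Then x = 38 + 104·4 = 454, valid modulo lcm(104, 7) = 728: x ≡ 454 (mod 728).
Verify: 454 mod 8 = 6 ✓, 454 mod 13 = 12 ✓, 454 mod 7 = 6 ✓.

x ≡ 454 (mod 728).


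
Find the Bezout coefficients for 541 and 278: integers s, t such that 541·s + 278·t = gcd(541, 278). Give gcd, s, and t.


Euclidean algorithm on (541, 278) — divide until remainder is 0:
  541 = 1 · 278 + 263
  278 = 1 · 263 + 15
  263 = 17 · 15 + 8
  15 = 1 · 8 + 7
  8 = 1 · 7 + 1
  7 = 7 · 1 + 0
gcd(541, 278) = 1.
Track Bezout coefficients alongside the remainders: start with r₀ = 541 = a·1 + b·0 (s = 1, t = 0) and r₁ = 278 = a·0 + b·1 (s = 0, t = 1); each new remainder r_{k+1} = r_{k-1} − q_k·r_k inherits s_{k+1} = s_{k-1} − q_k·s_k, t_{k+1} = t_{k-1} − q_k·t_k, so r_k = a·s_k + b·t_k at every step:
  q = 1: r = 263, s = 1 − 1·0 = 1, t = 0 − 1·1 = -1  (check: 541·1 + 278·(-1) = 263)
  q = 1: r = 15, s = 0 − 1·1 = -1, t = 1 − 1·(-1) = 2  (check: 541·(-1) + 278·2 = 15)
  q = 17: r = 8, s = 1 − 17·(-1) = 18, t = -1 − 17·2 = -35  (check: 541·18 + 278·(-35) = 8)
  q = 1: r = 7, s = -1 − 1·18 = -19, t = 2 − 1·(-35) = 37  (check: 541·(-19) + 278·37 = 7)
  q = 1: r = 1, s = 18 − 1·(-19) = 37, t = -35 − 1·37 = -72  (check: 541·37 + 278·(-72) = 1)
The row with r = 1 (the gcd) gives the Bezout coefficients s = 37, t = -72.
Result: 541 · (37) + 278 · (-72) = 1.

gcd(541, 278) = 1; s = 37, t = -72 (check: 541·37 + 278·(-72) = 1).


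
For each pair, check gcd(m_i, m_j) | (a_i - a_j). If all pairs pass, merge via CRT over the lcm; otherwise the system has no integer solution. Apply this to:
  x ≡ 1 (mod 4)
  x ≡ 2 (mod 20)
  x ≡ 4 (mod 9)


Moduli 4, 20, 9 are not pairwise coprime, so CRT works modulo lcm(m_i) when all pairwise compatibility conditions hold.
Pairwise compatibility: gcd(m_i, m_j) must divide a_i - a_j for every pair.
Merge one congruence at a time:
  Start: x ≡ 1 (mod 4).
  Combine with x ≡ 2 (mod 20): gcd(4, 20) = 4, and 2 - 1 = 1 is NOT divisible by 4.
    ⇒ system is inconsistent (no integer solution).

No solution (the system is inconsistent).


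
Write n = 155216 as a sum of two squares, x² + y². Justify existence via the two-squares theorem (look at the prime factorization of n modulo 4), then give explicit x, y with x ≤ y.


Step 1: Factor n = 155216 = 2^4 · 89 · 109.
Step 2: Check the mod-4 condition on each prime factor: 2 = 2 (special); 89 ≡ 1 (mod 4), exponent 1; 109 ≡ 1 (mod 4), exponent 1.
All primes ≡ 3 (mod 4) appear to even exponent (or don't appear), so by the two-squares theorem n IS expressible as a sum of two squares.
Step 3: Build a representation. Group n = k² · m with k = 4 and m = 89 · 109 = 9701 (a product of primes ≡ 1 (mod 4)); a representation of m scales to one of n via (k·x)² + (k·y)² = k²(x² + y²). Each prime p ≡ 1 (mod 4) is itself a sum of two squares; find a² by testing p − a² for a perfect square:
  89: 89 − 1² = 88, 89 − 2² = 85, 89 − 3² = 80, 89 − 4² = 73, 89 − 5² = 64 = 8² ⇒ 89 = 5² + 8².
  109: 109 − 1² = 108, 109 − 2² = 105, 109 − 3² = 100 = 10² ⇒ 109 = 3² + 10².
  Combine using the Brahmagupta–Fibonacci identity (a² + b²)(c² + d²) = (ac − bd)² + (ad + bc)² = (ac + bd)² + (ad − bc)²:
  89 · 109 = 9701: from (5² + 8²)(3² + 10²), take (5·3 − 8·10, 5·10 + 8·3) = (15 − 80, 50 + 24) = (-65, 74); dropping signs (only squares matter) gives (65, 74); check 65² + 74² = 4225 + 5476 = 9701 ✓.
  Scale by k = 4: (4·65, 4·74) = (260, 296).
Step 4: Order so x ≤ y and verify: 260² + 296² = 67600 + 87616 = 155216 = n. ✓

n = 155216 = 260² + 296² (one valid representation with x ≤ y).


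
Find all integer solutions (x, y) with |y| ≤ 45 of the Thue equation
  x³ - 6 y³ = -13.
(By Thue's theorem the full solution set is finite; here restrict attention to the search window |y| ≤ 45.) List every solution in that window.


The equation is x³ - 6y³ = -13. For fixed y, x³ = 6·y³ − 13, so a solution requires the RHS to be a perfect cube.
Strategy: iterate y from -45 to 45, compute RHS = 6·y³ − 13, and check whether it is a (positive or negative) perfect cube.
Check small values of y:
  y = 0: RHS = -13 is not a perfect cube.
  y = 1: RHS = -7 is not a perfect cube.
  y = -1: RHS = -19 is not a perfect cube.
  y = 2: RHS = 35 is not a perfect cube.
  y = -2: RHS = -61 is not a perfect cube.
  y = 3: RHS = 149 is not a perfect cube.
  y = -3: RHS = -175 is not a perfect cube.
Continuing the search up to |y| = 45 finds no solutions either.
No (x, y) in the scanned range satisfies the equation.

No integer solutions with |y| ≤ 45.


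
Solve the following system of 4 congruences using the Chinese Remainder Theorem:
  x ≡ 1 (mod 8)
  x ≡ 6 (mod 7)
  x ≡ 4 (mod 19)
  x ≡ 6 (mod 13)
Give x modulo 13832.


Product of moduli M = 8 · 7 · 19 · 13 = 13832.
Merge one congruence at a time:
  Start: x ≡ 1 (mod 8).
  Combine with x ≡ 6 (mod 7); new modulus lcm = 56.
    Write x = 1 + 8·t and substitute into x ≡ 6 (mod 7): 8·t ≡ 6 − 1 = 5 (mod 7).
    Reduce coefficients mod 7: 1·t ≡ 5 (mod 7).
    So t ≡ 5 (mod 7).
    Then x = 1 + 8·5 = 41, valid modulo lcm(8, 7) = 56: x ≡ 41 (mod 56).
  Combine with x ≡ 4 (mod 19); new modulus lcm = 1064.
    Write x = 41 + 56·t and substitute into x ≡ 4 (mod 19): 56·t ≡ 4 − 41 = -37 (mod 19).
    Reduce coefficients mod 19: 18·t ≡ 1 (mod 19).
    The inverse of 18 mod 19 is 18 (since 18·18 = 324 = 17·19 + 1), so t ≡ 18·1 = 18 ≡ 18 (mod 19).
    Then x = 41 + 56·18 = 1049, valid modulo lcm(56, 19) = 1064: x ≡ 1049 (mod 1064).
  Combine with x ≡ 6 (mod 13); new modulus lcm = 13832.
    Write x = 1049 + 1064·t and substitute into x ≡ 6 (mod 13): 1064·t ≡ 6 − 1049 = -1043 (mod 13).
    Reduce coefficients mod 13: 11·t ≡ 10 (mod 13).
    The inverse of 11 mod 13 is 6 (since 11·6 = 66 = 5·13 + 1), so t ≡ 6·10 = 60 ≡ 8 (mod 13).
    Then x = 1049 + 1064·8 = 9561, valid modulo lcm(1064, 13) = 13832: x ≡ 9561 (mod 13832).
Verify against each original: 9561 mod 8 = 1, 9561 mod 7 = 6, 9561 mod 19 = 4, 9561 mod 13 = 6.

x ≡ 9561 (mod 13832).


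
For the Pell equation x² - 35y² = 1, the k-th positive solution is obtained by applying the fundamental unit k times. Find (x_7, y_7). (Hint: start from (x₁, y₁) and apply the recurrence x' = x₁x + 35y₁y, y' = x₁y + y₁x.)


Step 1: Find the fundamental solution (x₁, y₁) of x² - 35y² = 1.
  Expand √35 as a continued fraction. a₀ = ⌊√35⌋ = 5; iterate m_{k+1} = d_k·a_k − m_k, d_{k+1} = (35 − m_{k+1}²)/d_k, a_{k+1} = ⌊(a₀ + m_{k+1})/d_{k+1}⌋ (starting m₀ = 0, d₀ = 1), with convergents p_k = a_k·p_{k-1} + p_{k-2}, q_k = a_k·q_{k-1} + q_{k-2} (p₋₁ = 1, q₋₁ = 0):
  k = 0: a₀ = 5; p₀/q₀ = 5/1; p₀² − 35·q₀² = 25 − 35 = -10.
  k = 1: m = 5, d = 10, a = ⌊(5 + 5)/10⌋ = 1; p/q = (1·5 + 1)/(1·1 + 0) = 6/1; p² − 35·q² = 36 − 35 = 1.
  The first convergent with p² − 35·q² = 1 gives the fundamental solution (x₁, y₁) = (6, 1).
Step 2: Apply the recurrence (x_{n+1}, y_{n+1}) = (x₁x_n + 35y₁y_n, x₁y_n + y₁x_n) repeatedly.
  From (x_1, y_1) = (6, 1): x_2 = 6·6 + 35·1·1 = 71; y_2 = 6·1 + 1·6 = 12.
  From (x_2, y_2) = (71, 12): x_3 = 6·71 + 35·1·12 = 846; y_3 = 6·12 + 1·71 = 143.
  From (x_3, y_3) = (846, 143): x_4 = 6·846 + 35·1·143 = 10081; y_4 = 6·143 + 1·846 = 1704.
  From (x_4, y_4) = (10081, 1704): x_5 = 6·10081 + 35·1·1704 = 120126; y_5 = 6·1704 + 1·10081 = 20305.
  From (x_5, y_5) = (120126, 20305): x_6 = 6·120126 + 35·1·20305 = 1431431; y_6 = 6·20305 + 1·120126 = 241956.
  From (x_6, y_6) = (1431431, 241956): x_7 = 6·1431431 + 35·1·241956 = 17057046; y_7 = 6·241956 + 1·1431431 = 2883167.
Step 3: Verify x_7² - 35·y_7² = 290942818246116 - 290942818246115 = 1 (should be 1). ✓

(x_1, y_1) = (6, 1); (x_7, y_7) = (17057046, 2883167).


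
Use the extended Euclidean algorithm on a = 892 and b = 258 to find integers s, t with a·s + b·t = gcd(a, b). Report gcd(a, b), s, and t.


Euclidean algorithm on (892, 258) — divide until remainder is 0:
  892 = 3 · 258 + 118
  258 = 2 · 118 + 22
  118 = 5 · 22 + 8
  22 = 2 · 8 + 6
  8 = 1 · 6 + 2
  6 = 3 · 2 + 0
gcd(892, 258) = 2.
Track Bezout coefficients alongside the remainders: start with r₀ = 892 = a·1 + b·0 (s = 1, t = 0) and r₁ = 258 = a·0 + b·1 (s = 0, t = 1); each new remainder r_{k+1} = r_{k-1} − q_k·r_k inherits s_{k+1} = s_{k-1} − q_k·s_k, t_{k+1} = t_{k-1} − q_k·t_k, so r_k = a·s_k + b·t_k at every step:
  q = 3: r = 118, s = 1 − 3·0 = 1, t = 0 − 3·1 = -3  (check: 892·1 + 258·(-3) = 118)
  q = 2: r = 22, s = 0 − 2·1 = -2, t = 1 − 2·(-3) = 7  (check: 892·(-2) + 258·7 = 22)
  q = 5: r = 8, s = 1 − 5·(-2) = 11, t = -3 − 5·7 = -38  (check: 892·11 + 258·(-38) = 8)
  q = 2: r = 6, s = -2 − 2·11 = -24, t = 7 − 2·(-38) = 83  (check: 892·(-24) + 258·83 = 6)
  q = 1: r = 2, s = 11 − 1·(-24) = 35, t = -38 − 1·83 = -121  (check: 892·35 + 258·(-121) = 2)
The row with r = 2 (the gcd) gives the Bezout coefficients s = 35, t = -121.
Result: 892 · (35) + 258 · (-121) = 2.

gcd(892, 258) = 2; s = 35, t = -121 (check: 892·35 + 258·(-121) = 2).


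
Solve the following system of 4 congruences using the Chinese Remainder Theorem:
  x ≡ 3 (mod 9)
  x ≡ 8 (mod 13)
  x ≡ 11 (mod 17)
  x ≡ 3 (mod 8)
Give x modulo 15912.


Product of moduli M = 9 · 13 · 17 · 8 = 15912.
Merge one congruence at a time:
  Start: x ≡ 3 (mod 9).
  Combine with x ≡ 8 (mod 13); new modulus lcm = 117.
    Write x = 3 + 9·t and substitute into x ≡ 8 (mod 13): 9·t ≡ 8 − 3 = 5 (mod 13).
    The inverse of 9 mod 13 is 3 (since 9·3 = 27 = 2·13 + 1), so t ≡ 3·5 = 15 ≡ 2 (mod 13).
    Then x = 3 + 9·2 = 21, valid modulo lcm(9, 13) = 117: x ≡ 21 (mod 117).
  Combine with x ≡ 11 (mod 17); new modulus lcm = 1989.
    Write x = 21 + 117·t and substitute into x ≡ 11 (mod 17): 117·t ≡ 11 − 21 = -10 (mod 17).
    Reduce coefficients mod 17: 15·t ≡ 7 (mod 17).
    The inverse of 15 mod 17 is 8 (since 15·8 = 120 = 7·17 + 1), so t ≡ 8·7 = 56 ≡ 5 (mod 17).
    Then x = 21 + 117·5 = 606, valid modulo lcm(117, 17) = 1989: x ≡ 606 (mod 1989).
  Combine with x ≡ 3 (mod 8); new modulus lcm = 15912.
    Write x = 606 + 1989·t and substitute into x ≡ 3 (mod 8): 1989·t ≡ 3 − 606 = -603 (mod 8).
    Reduce coefficients mod 8: 5·t ≡ 5 (mod 8).
    The inverse of 5 mod 8 is 5 (since 5·5 = 25 = 3·8 + 1), so t ≡ 5·5 = 25 ≡ 1 (mod 8).
    Then x = 606 + 1989·1 = 2595, valid modulo lcm(1989, 8) = 15912: x ≡ 2595 (mod 15912).
Verify against each original: 2595 mod 9 = 3, 2595 mod 13 = 8, 2595 mod 17 = 11, 2595 mod 8 = 3.

x ≡ 2595 (mod 15912).


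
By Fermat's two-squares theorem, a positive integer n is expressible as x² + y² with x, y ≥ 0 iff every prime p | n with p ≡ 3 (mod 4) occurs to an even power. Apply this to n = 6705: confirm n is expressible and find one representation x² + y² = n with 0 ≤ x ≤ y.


Step 1: Factor n = 6705 = 3^2 · 5 · 149.
Step 2: Check the mod-4 condition on each prime factor: 3 ≡ 3 (mod 4), exponent 2 (must be even); 5 ≡ 1 (mod 4), exponent 1; 149 ≡ 1 (mod 4), exponent 1.
All primes ≡ 3 (mod 4) appear to even exponent (or don't appear), so by the two-squares theorem n IS expressible as a sum of two squares.
Step 3: Build a representation. Group n = k² · m with k = 3 and m = 5 · 149 = 745 (a product of primes ≡ 1 (mod 4)); a representation of m scales to one of n via (k·x)² + (k·y)² = k²(x² + y²). Each prime p ≡ 1 (mod 4) is itself a sum of two squares; find a² by testing p − a² for a perfect square:
  5: 5 − 1² = 4 = 2² ⇒ 5 = 1² + 2².
  149: 149 − 1² = 148, 149 − 2² = 145, 149 − 3² = 140, 149 − 4² = 133, 149 − 5² = 124, 149 − 6² = 113, 149 − 7² = 100 = 10² ⇒ 149 = 7² + 10².
  Combine using the Brahmagupta–Fibonacci identity (a² + b²)(c² + d²) = (ac − bd)² + (ad + bc)² = (ac + bd)² + (ad − bc)²:
  5 · 149 = 745: from (1² + 2²)(7² + 10²), take (1·7 − 2·10, 1·10 + 2·7) = (7 − 20, 10 + 14) = (-13, 24); dropping signs (only squares matter) gives (13, 24); check 13² + 24² = 169 + 576 = 745 ✓.
  Scale by k = 3: (3·13, 3·24) = (39, 72).
Step 4: Order so x ≤ y and verify: 39² + 72² = 1521 + 5184 = 6705 = n. ✓

n = 6705 = 39² + 72² (one valid representation with x ≤ y).


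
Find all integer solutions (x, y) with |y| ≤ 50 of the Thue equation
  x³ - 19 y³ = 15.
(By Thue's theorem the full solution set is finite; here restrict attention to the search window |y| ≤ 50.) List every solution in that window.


The equation is x³ - 19y³ = 15. For fixed y, x³ = 19·y³ + 15, so a solution requires the RHS to be a perfect cube.
Strategy: iterate y from -50 to 50, compute RHS = 19·y³ + 15, and check whether it is a (positive or negative) perfect cube.
Check small values of y:
  y = 0: RHS = 15 is not a perfect cube.
  y = 1: RHS = 34 is not a perfect cube.
  y = -1: RHS = -4 is not a perfect cube.
  y = 2: RHS = 167 is not a perfect cube.
  y = -2: RHS = -137 is not a perfect cube.
  y = 3: RHS = 528 is not a perfect cube.
  y = -3: RHS = -498 is not a perfect cube.
Continuing the search up to |y| = 50 finds no solutions either.
No (x, y) in the scanned range satisfies the equation.

No integer solutions with |y| ≤ 50.


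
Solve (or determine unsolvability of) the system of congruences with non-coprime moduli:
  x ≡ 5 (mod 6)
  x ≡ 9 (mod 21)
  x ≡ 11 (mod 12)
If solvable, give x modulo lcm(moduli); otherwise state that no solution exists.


Moduli 6, 21, 12 are not pairwise coprime, so CRT works modulo lcm(m_i) when all pairwise compatibility conditions hold.
Pairwise compatibility: gcd(m_i, m_j) must divide a_i - a_j for every pair.
Merge one congruence at a time:
  Start: x ≡ 5 (mod 6).
  Combine with x ≡ 9 (mod 21): gcd(6, 21) = 3, and 9 - 5 = 4 is NOT divisible by 3.
    ⇒ system is inconsistent (no integer solution).

No solution (the system is inconsistent).


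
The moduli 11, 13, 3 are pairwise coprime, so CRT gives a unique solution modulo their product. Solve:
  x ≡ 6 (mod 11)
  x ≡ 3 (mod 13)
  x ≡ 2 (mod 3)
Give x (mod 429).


Moduli 11, 13, 3 are pairwise coprime; by CRT there is a unique solution modulo M = 11 · 13 · 3 = 429.
Solve pairwise, accumulating the modulus:
  Start with x ≡ 6 (mod 11).
  Combine with x ≡ 3 (mod 13): since gcd(11, 13) = 1, we get a unique residue mod 143.
    Write x = 6 + 11·t and substitute into x ≡ 3 (mod 13): 11·t ≡ 3 − 6 = -3 (mod 13).
    Reduce coefficients mod 13: 11·t ≡ 10 (mod 13).
    The inverse of 11 mod 13 is 6 (since 11·6 = 66 = 5·13 + 1), so t ≡ 6·10 = 60 ≡ 8 (mod 13).
    Then x = 6 + 11·8 = 94, valid modulo lcm(11, 13) = 143: x ≡ 94 (mod 143).
  Combine with x ≡ 2 (mod 3): since gcd(143, 3) = 1, we get a unique residue mod 429.
    Write x = 94 + 143·t and substitute into x ≡ 2 (mod 3): 143·t ≡ 2 − 94 = -92 (mod 3).
    Reduce coefficients mod 3: 2·t ≡ 1 (mod 3).
    The inverse of 2 mod 3 is 2 (since 2·2 = 4 = 1·3 + 1), so t ≡ 2·1 = 2 ≡ 2 (mod 3).
    Then x = 94 + 143·2 = 380, valid modulo lcm(143, 3) = 429: x ≡ 380 (mod 429).
Verify: 380 mod 11 = 6 ✓, 380 mod 13 = 3 ✓, 380 mod 3 = 2 ✓.

x ≡ 380 (mod 429).


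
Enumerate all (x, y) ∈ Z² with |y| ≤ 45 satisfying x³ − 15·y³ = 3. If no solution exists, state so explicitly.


The equation is x³ - 15y³ = 3. For fixed y, x³ = 15·y³ + 3, so a solution requires the RHS to be a perfect cube.
Strategy: iterate y from -45 to 45, compute RHS = 15·y³ + 3, and check whether it is a (positive or negative) perfect cube.
Check small values of y:
  y = 0: RHS = 3 is not a perfect cube.
  y = 1: RHS = 18 is not a perfect cube.
  y = -1: RHS = -12 is not a perfect cube.
  y = 2: RHS = 123 is not a perfect cube.
  y = -2: RHS = -117 is not a perfect cube.
  y = 3: RHS = 408 is not a perfect cube.
  y = -3: RHS = -402 is not a perfect cube.
Continuing the search up to |y| = 45 finds no solutions either.
No (x, y) in the scanned range satisfies the equation.

No integer solutions with |y| ≤ 45.


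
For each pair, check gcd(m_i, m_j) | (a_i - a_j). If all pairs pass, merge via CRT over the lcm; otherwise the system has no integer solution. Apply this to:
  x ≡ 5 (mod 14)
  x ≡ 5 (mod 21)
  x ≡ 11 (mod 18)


Moduli 14, 21, 18 are not pairwise coprime, so CRT works modulo lcm(m_i) when all pairwise compatibility conditions hold.
Pairwise compatibility: gcd(m_i, m_j) must divide a_i - a_j for every pair.
Merge one congruence at a time:
  Start: x ≡ 5 (mod 14).
  Combine with x ≡ 5 (mod 21): gcd(14, 21) = 7; 5 - 5 = 0, which IS divisible by 7, so compatible.
    Write x = 5 + 14·t and substitute into x ≡ 5 (mod 21): 14·t ≡ 5 − 5 = 0 (mod 21).
    Divide the congruence (and modulus) by g = 7: 2·t ≡ 0 (mod 3).
    The inverse of 2 mod 3 is 2 (since 2·2 = 4 = 1·3 + 1), so t ≡ 2·0 = 0 ≡ 0 (mod 3).
    Then x = 5 + 14·0 = 5, valid modulo lcm(14, 21) = 42: x ≡ 5 (mod 42).
  Combine with x ≡ 11 (mod 18): gcd(42, 18) = 6; 11 - 5 = 6, which IS divisible by 6, so compatible.
    Write x = 5 + 42·t and substitute into x ≡ 11 (mod 18): 42·t ≡ 11 − 5 = 6 (mod 18).
    Divide the congruence (and modulus) by g = 6: 7·t ≡ 1 (mod 3).
    Reduce coefficients mod 3: 1·t ≡ 1 (mod 3).
    So t ≡ 1 (mod 3).
    Then x = 5 + 42·1 = 47, valid modulo lcm(42, 18) = 126: x ≡ 47 (mod 126).
Verify: 47 mod 14 = 5, 47 mod 21 = 5, 47 mod 18 = 11.

x ≡ 47 (mod 126).


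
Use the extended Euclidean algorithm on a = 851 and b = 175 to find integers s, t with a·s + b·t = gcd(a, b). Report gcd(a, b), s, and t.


Euclidean algorithm on (851, 175) — divide until remainder is 0:
  851 = 4 · 175 + 151
  175 = 1 · 151 + 24
  151 = 6 · 24 + 7
  24 = 3 · 7 + 3
  7 = 2 · 3 + 1
  3 = 3 · 1 + 0
gcd(851, 175) = 1.
Track Bezout coefficients alongside the remainders: start with r₀ = 851 = a·1 + b·0 (s = 1, t = 0) and r₁ = 175 = a·0 + b·1 (s = 0, t = 1); each new remainder r_{k+1} = r_{k-1} − q_k·r_k inherits s_{k+1} = s_{k-1} − q_k·s_k, t_{k+1} = t_{k-1} − q_k·t_k, so r_k = a·s_k + b·t_k at every step:
  q = 4: r = 151, s = 1 − 4·0 = 1, t = 0 − 4·1 = -4  (check: 851·1 + 175·(-4) = 151)
  q = 1: r = 24, s = 0 − 1·1 = -1, t = 1 − 1·(-4) = 5  (check: 851·(-1) + 175·5 = 24)
  q = 6: r = 7, s = 1 − 6·(-1) = 7, t = -4 − 6·5 = -34  (check: 851·7 + 175·(-34) = 7)
  q = 3: r = 3, s = -1 − 3·7 = -22, t = 5 − 3·(-34) = 107  (check: 851·(-22) + 175·107 = 3)
  q = 2: r = 1, s = 7 − 2·(-22) = 51, t = -34 − 2·107 = -248  (check: 851·51 + 175·(-248) = 1)
The row with r = 1 (the gcd) gives the Bezout coefficients s = 51, t = -248.
Result: 851 · (51) + 175 · (-248) = 1.

gcd(851, 175) = 1; s = 51, t = -248 (check: 851·51 + 175·(-248) = 1).


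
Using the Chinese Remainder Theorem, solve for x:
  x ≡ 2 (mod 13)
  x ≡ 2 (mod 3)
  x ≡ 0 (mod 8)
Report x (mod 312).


Moduli 13, 3, 8 are pairwise coprime; by CRT there is a unique solution modulo M = 13 · 3 · 8 = 312.
Solve pairwise, accumulating the modulus:
  Start with x ≡ 2 (mod 13).
  Combine with x ≡ 2 (mod 3): since gcd(13, 3) = 1, we get a unique residue mod 39.
    Write x = 2 + 13·t and substitute into x ≡ 2 (mod 3): 13·t ≡ 2 − 2 = 0 (mod 3).
    Reduce coefficients mod 3: 1·t ≡ 0 (mod 3).
    So t ≡ 0 (mod 3).
    Then x = 2 + 13·0 = 2, valid modulo lcm(13, 3) = 39: x ≡ 2 (mod 39).
  Combine with x ≡ 0 (mod 8): since gcd(39, 8) = 1, we get a unique residue mod 312.
    Write x = 2 + 39·t and substitute into x ≡ 0 (mod 8): 39·t ≡ 0 − 2 = -2 (mod 8).
    Reduce coefficients mod 8: 7·t ≡ 6 (mod 8).
    The inverse of 7 mod 8 is 7 (since 7·7 = 49 = 6·8 + 1), so t ≡ 7·6 = 42 ≡ 2 (mod 8).
    Then x = 2 + 39·2 = 80, valid modulo lcm(39, 8) = 312: x ≡ 80 (mod 312).
Verify: 80 mod 13 = 2 ✓, 80 mod 3 = 2 ✓, 80 mod 8 = 0 ✓.

x ≡ 80 (mod 312).


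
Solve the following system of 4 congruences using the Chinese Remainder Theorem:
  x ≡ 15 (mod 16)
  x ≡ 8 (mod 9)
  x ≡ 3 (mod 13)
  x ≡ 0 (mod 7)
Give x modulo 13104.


Product of moduli M = 16 · 9 · 13 · 7 = 13104.
Merge one congruence at a time:
  Start: x ≡ 15 (mod 16).
  Combine with x ≡ 8 (mod 9); new modulus lcm = 144.
    Write x = 15 + 16·t and substitute into x ≡ 8 (mod 9): 16·t ≡ 8 − 15 = -7 (mod 9).
    Reduce coefficients mod 9: 7·t ≡ 2 (mod 9).
    The inverse of 7 mod 9 is 4 (since 7·4 = 28 = 3·9 + 1), so t ≡ 4·2 = 8 ≡ 8 (mod 9).
    Then x = 15 + 16·8 = 143, valid modulo lcm(16, 9) = 144: x ≡ 143 (mod 144).
  Combine with x ≡ 3 (mod 13); new modulus lcm = 1872.
    Write x = 143 + 144·t and substitute into x ≡ 3 (mod 13): 144·t ≡ 3 − 143 = -140 (mod 13).
    Reduce coefficients mod 13: 1·t ≡ 3 (mod 13).
    So t ≡ 3 (mod 13).
    Then x = 143 + 144·3 = 575, valid modulo lcm(144, 13) = 1872: x ≡ 575 (mod 1872).
  Combine with x ≡ 0 (mod 7); new modulus lcm = 13104.
    Write x = 575 + 1872·t and substitute into x ≡ 0 (mod 7): 1872·t ≡ 0 − 575 = -575 (mod 7).
    Reduce coefficients mod 7: 3·t ≡ 6 (mod 7).
    The inverse of 3 mod 7 is 5 (since 3·5 = 15 = 2·7 + 1), so t ≡ 5·6 = 30 ≡ 2 (mod 7).
    Then x = 575 + 1872·2 = 4319, valid modulo lcm(1872, 7) = 13104: x ≡ 4319 (mod 13104).
Verify against each original: 4319 mod 16 = 15, 4319 mod 9 = 8, 4319 mod 13 = 3, 4319 mod 7 = 0.

x ≡ 4319 (mod 13104).


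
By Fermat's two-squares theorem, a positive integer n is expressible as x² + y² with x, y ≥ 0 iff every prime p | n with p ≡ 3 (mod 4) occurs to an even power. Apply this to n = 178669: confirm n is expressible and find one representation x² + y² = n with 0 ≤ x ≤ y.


Step 1: Factor n = 178669 = 29 · 61 · 101.
Step 2: Check the mod-4 condition on each prime factor: 29 ≡ 1 (mod 4), exponent 1; 61 ≡ 1 (mod 4), exponent 1; 101 ≡ 1 (mod 4), exponent 1.
All primes ≡ 3 (mod 4) appear to even exponent (or don't appear), so by the two-squares theorem n IS expressible as a sum of two squares.
Step 3: Build a representation. Here n = 29 · 61 · 101 is a product of primes ≡ 1 (mod 4). Each prime p ≡ 1 (mod 4) is itself a sum of two squares; find a² by testing p − a² for a perfect square:
  29: 29 − 1² = 28, 29 − 2² = 25 = 5² ⇒ 29 = 2² + 5².
  61: 61 − 1² = 60, 61 − 2² = 57, 61 − 3² = 52, 61 − 4² = 45, 61 − 5² = 36 = 6² ⇒ 61 = 5² + 6².
  101: 101 − 1² = 100 = 10² ⇒ 101 = 1² + 10².
  Combine using the Brahmagupta–Fibonacci identity (a² + b²)(c² + d²) = (ac − bd)² + (ad + bc)² = (ac + bd)² + (ad − bc)²:
  29 · 61 = 1769: from (2² + 5²)(5² + 6²), take (2·5 − 5·6, 2·6 + 5·5) = (10 − 30, 12 + 25) = (-20, 37); dropping signs (only squares matter) gives (20, 37); check 20² + 37² = 400 + 1369 = 1769 ✓.
  1769 · 101 = 178669: from (20² + 37²)(1² + 10²), take (20·1 − 37·10, 20·10 + 37·1) = (20 − 370, 200 + 37) = (-350, 237); dropping signs (only squares matter) gives (350, 237); check 350² + 237² = 122500 + 56169 = 178669 ✓.
Step 4: Order so x ≤ y and verify: 237² + 350² = 56169 + 122500 = 178669 = n. ✓

n = 178669 = 237² + 350² (one valid representation with x ≤ y).


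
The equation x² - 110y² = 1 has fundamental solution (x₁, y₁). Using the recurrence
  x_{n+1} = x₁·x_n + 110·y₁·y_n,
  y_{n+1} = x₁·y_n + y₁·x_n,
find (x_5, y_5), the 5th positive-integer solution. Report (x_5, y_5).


Step 1: Find the fundamental solution (x₁, y₁) of x² - 110y² = 1.
  Expand √110 as a continued fraction. a₀ = ⌊√110⌋ = 10; iterate m_{k+1} = d_k·a_k − m_k, d_{k+1} = (110 − m_{k+1}²)/d_k, a_{k+1} = ⌊(a₀ + m_{k+1})/d_{k+1}⌋ (starting m₀ = 0, d₀ = 1), with convergents p_k = a_k·p_{k-1} + p_{k-2}, q_k = a_k·q_{k-1} + q_{k-2} (p₋₁ = 1, q₋₁ = 0):
  k = 0: a₀ = 10; p₀/q₀ = 10/1; p₀² − 110·q₀² = 100 − 110 = -10.
  k = 1: m = 10, d = 10, a = ⌊(10 + 10)/10⌋ = 2; p/q = (2·10 + 1)/(2·1 + 0) = 21/2; p² − 110·q² = 441 − 440 = 1.
  The first convergent with p² − 110·q² = 1 gives the fundamental solution (x₁, y₁) = (21, 2).
Step 2: Apply the recurrence (x_{n+1}, y_{n+1}) = (x₁x_n + 110y₁y_n, x₁y_n + y₁x_n) repeatedly.
  From (x_1, y_1) = (21, 2): x_2 = 21·21 + 110·2·2 = 881; y_2 = 21·2 + 2·21 = 84.
  From (x_2, y_2) = (881, 84): x_3 = 21·881 + 110·2·84 = 36981; y_3 = 21·84 + 2·881 = 3526.
  From (x_3, y_3) = (36981, 3526): x_4 = 21·36981 + 110·2·3526 = 1552321; y_4 = 21·3526 + 2·36981 = 148008.
  From (x_4, y_4) = (1552321, 148008): x_5 = 21·1552321 + 110·2·148008 = 65160501; y_5 = 21·148008 + 2·1552321 = 6212810.
Step 3: Verify x_5² - 110·y_5² = 4245890890571001 - 4245890890571000 = 1 (should be 1). ✓

(x_1, y_1) = (21, 2); (x_5, y_5) = (65160501, 6212810).


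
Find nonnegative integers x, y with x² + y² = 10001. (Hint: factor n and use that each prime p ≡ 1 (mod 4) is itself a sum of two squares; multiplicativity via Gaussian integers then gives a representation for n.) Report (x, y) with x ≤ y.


Step 1: Factor n = 10001 = 73 · 137.
Step 2: Check the mod-4 condition on each prime factor: 73 ≡ 1 (mod 4), exponent 1; 137 ≡ 1 (mod 4), exponent 1.
All primes ≡ 3 (mod 4) appear to even exponent (or don't appear), so by the two-squares theorem n IS expressible as a sum of two squares.
Step 3: Build a representation. Here n = 73 · 137 is a product of primes ≡ 1 (mod 4). Each prime p ≡ 1 (mod 4) is itself a sum of two squares; find a² by testing p − a² for a perfect square:
  73: 73 − 1² = 72, 73 − 2² = 69, 73 − 3² = 64 = 8² ⇒ 73 = 3² + 8².
  137: 137 − 1² = 136, 137 − 2² = 133, 137 − 3² = 128, 137 − 4² = 121 = 11² ⇒ 137 = 4² + 11².
  Combine using the Brahmagupta–Fibonacci identity (a² + b²)(c² + d²) = (ac − bd)² + (ad + bc)² = (ac + bd)² + (ad − bc)²:
  73 · 137 = 10001: from (3² + 8²)(4² + 11²), take (3·4 − 8·11, 3·11 + 8·4) = (12 − 88, 33 + 32) = (-76, 65); dropping signs (only squares matter) gives (76, 65); check 76² + 65² = 5776 + 4225 = 10001 ✓.
Step 4: Order so x ≤ y and verify: 65² + 76² = 4225 + 5776 = 10001 = n. ✓

n = 10001 = 65² + 76² (one valid representation with x ≤ y).


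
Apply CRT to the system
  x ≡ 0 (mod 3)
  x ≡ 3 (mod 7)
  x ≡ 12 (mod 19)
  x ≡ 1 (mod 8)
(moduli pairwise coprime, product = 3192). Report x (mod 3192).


Product of moduli M = 3 · 7 · 19 · 8 = 3192.
Merge one congruence at a time:
  Start: x ≡ 0 (mod 3).
  Combine with x ≡ 3 (mod 7); new modulus lcm = 21.
    Write x = 0 + 3·t and substitute into x ≡ 3 (mod 7): 3·t ≡ 3 − 0 = 3 (mod 7).
    The inverse of 3 mod 7 is 5 (since 3·5 = 15 = 2·7 + 1), so t ≡ 5·3 = 15 ≡ 1 (mod 7).
    Then x = 0 + 3·1 = 3, valid modulo lcm(3, 7) = 21: x ≡ 3 (mod 21).
  Combine with x ≡ 12 (mod 19); new modulus lcm = 399.
    Write x = 3 + 21·t and substitute into x ≡ 12 (mod 19): 21·t ≡ 12 − 3 = 9 (mod 19).
    Reduce coefficients mod 19: 2·t ≡ 9 (mod 19).
    The inverse of 2 mod 19 is 10 (since 2·10 = 20 = 1·19 + 1), so t ≡ 10·9 = 90 ≡ 14 (mod 19).
    Then x = 3 + 21·14 = 297, valid modulo lcm(21, 19) = 399: x ≡ 297 (mod 399).
  Combine with x ≡ 1 (mod 8); new modulus lcm = 3192.
    Write x = 297 + 399·t and substitute into x ≡ 1 (mod 8): 399·t ≡ 1 − 297 = -296 (mod 8).
    Reduce coefficients mod 8: 7·t ≡ 0 (mod 8).
    The inverse of 7 mod 8 is 7 (since 7·7 = 49 = 6·8 + 1), so t ≡ 7·0 = 0 ≡ 0 (mod 8).
    Then x = 297 + 399·0 = 297, valid modulo lcm(399, 8) = 3192: x ≡ 297 (mod 3192).
Verify against each original: 297 mod 3 = 0, 297 mod 7 = 3, 297 mod 19 = 12, 297 mod 8 = 1.

x ≡ 297 (mod 3192).


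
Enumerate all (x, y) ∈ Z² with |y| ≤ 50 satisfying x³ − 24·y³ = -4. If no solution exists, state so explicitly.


The equation is x³ - 24y³ = -4. For fixed y, x³ = 24·y³ − 4, so a solution requires the RHS to be a perfect cube.
Strategy: iterate y from -50 to 50, compute RHS = 24·y³ − 4, and check whether it is a (positive or negative) perfect cube.
Check small values of y:
  y = 0: RHS = -4 is not a perfect cube.
  y = 1: RHS = 20 is not a perfect cube.
  y = -1: RHS = -28 is not a perfect cube.
  y = 2: RHS = 188 is not a perfect cube.
  y = -2: RHS = -196 is not a perfect cube.
  y = 3: RHS = 644 is not a perfect cube.
  y = -3: RHS = -652 is not a perfect cube.
Continuing the search up to |y| = 50 finds no solutions either.
No (x, y) in the scanned range satisfies the equation.

No integer solutions with |y| ≤ 50.


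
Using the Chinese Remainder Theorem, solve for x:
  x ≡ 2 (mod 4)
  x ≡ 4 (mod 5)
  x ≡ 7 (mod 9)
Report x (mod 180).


Moduli 4, 5, 9 are pairwise coprime; by CRT there is a unique solution modulo M = 4 · 5 · 9 = 180.
Solve pairwise, accumulating the modulus:
  Start with x ≡ 2 (mod 4).
  Combine with x ≡ 4 (mod 5): since gcd(4, 5) = 1, we get a unique residue mod 20.
    Write x = 2 + 4·t and substitute into x ≡ 4 (mod 5): 4·t ≡ 4 − 2 = 2 (mod 5).
    The inverse of 4 mod 5 is 4 (since 4·4 = 16 = 3·5 + 1), so t ≡ 4·2 = 8 ≡ 3 (mod 5).
    Then x = 2 + 4·3 = 14, valid modulo lcm(4, 5) = 20: x ≡ 14 (mod 20).
  Combine with x ≡ 7 (mod 9): since gcd(20, 9) = 1, we get a unique residue mod 180.
    Write x = 14 + 20·t and substitute into x ≡ 7 (mod 9): 20·t ≡ 7 − 14 = -7 (mod 9).
    Reduce coefficients mod 9: 2·t ≡ 2 (mod 9).
    The inverse of 2 mod 9 is 5 (since 2·5 = 10 = 1·9 + 1), so t ≡ 5·2 = 10 ≡ 1 (mod 9).
    Then x = 14 + 20·1 = 34, valid modulo lcm(20, 9) = 180: x ≡ 34 (mod 180).
Verify: 34 mod 4 = 2 ✓, 34 mod 5 = 4 ✓, 34 mod 9 = 7 ✓.

x ≡ 34 (mod 180).


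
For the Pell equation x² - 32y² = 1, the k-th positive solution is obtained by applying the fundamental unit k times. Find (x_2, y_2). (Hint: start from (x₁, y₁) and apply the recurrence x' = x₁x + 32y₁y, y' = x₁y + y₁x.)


Step 1: Find the fundamental solution (x₁, y₁) of x² - 32y² = 1.
  Expand √32 as a continued fraction. a₀ = ⌊√32⌋ = 5; iterate m_{k+1} = d_k·a_k − m_k, d_{k+1} = (32 − m_{k+1}²)/d_k, a_{k+1} = ⌊(a₀ + m_{k+1})/d_{k+1}⌋ (starting m₀ = 0, d₀ = 1), with convergents p_k = a_k·p_{k-1} + p_{k-2}, q_k = a_k·q_{k-1} + q_{k-2} (p₋₁ = 1, q₋₁ = 0):
  k = 0: a₀ = 5; p₀/q₀ = 5/1; p₀² − 32·q₀² = 25 − 32 = -7.
  k = 1: m = 5, d = 7, a = ⌊(5 + 5)/7⌋ = 1; p/q = (1·5 + 1)/(1·1 + 0) = 6/1; p² − 32·q² = 36 − 32 = 4.
  k = 2: m = 2, d = 4, a = ⌊(5 + 2)/4⌋ = 1; p/q = (1·6 + 5)/(1·1 + 1) = 11/2; p² − 32·q² = 121 − 128 = -7.
  k = 3: m = 2, d = 7, a = ⌊(5 + 2)/7⌋ = 1; p/q = (1·11 + 6)/(1·2 + 1) = 17/3; p² − 32·q² = 289 − 288 = 1.
  The first convergent with p² − 32·q² = 1 gives the fundamental solution (x₁, y₁) = (17, 3).
Step 2: Apply the recurrence (x_{n+1}, y_{n+1}) = (x₁x_n + 32y₁y_n, x₁y_n + y₁x_n) repeatedly.
  From (x_1, y_1) = (17, 3): x_2 = 17·17 + 32·3·3 = 577; y_2 = 17·3 + 3·17 = 102.
Step 3: Verify x_2² - 32·y_2² = 332929 - 332928 = 1 (should be 1). ✓

(x_1, y_1) = (17, 3); (x_2, y_2) = (577, 102).


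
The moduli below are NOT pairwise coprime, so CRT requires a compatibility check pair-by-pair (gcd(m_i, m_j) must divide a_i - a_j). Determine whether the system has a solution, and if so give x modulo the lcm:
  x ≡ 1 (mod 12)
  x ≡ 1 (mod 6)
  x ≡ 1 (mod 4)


Moduli 12, 6, 4 are not pairwise coprime, so CRT works modulo lcm(m_i) when all pairwise compatibility conditions hold.
Pairwise compatibility: gcd(m_i, m_j) must divide a_i - a_j for every pair.
Merge one congruence at a time:
  Start: x ≡ 1 (mod 12).
  Combine with x ≡ 1 (mod 6): gcd(12, 6) = 6; 1 - 1 = 0, which IS divisible by 6, so compatible.
    Write x = 1 + 12·t and substitute into x ≡ 1 (mod 6): 12·t ≡ 1 − 1 = 0 (mod 6).
    Divide the congruence (and modulus) by g = 6: 2·t ≡ 0 (mod 1).
    Modulo 1 every t works; take t = 0.
    Then x = 1 + 12·0 = 1, valid modulo lcm(12, 6) = 12: x ≡ 1 (mod 12).
  Combine with x ≡ 1 (mod 4): gcd(12, 4) = 4; 1 - 1 = 0, which IS divisible by 4, so compatible.
    Write x = 1 + 12·t and substitute into x ≡ 1 (mod 4): 12·t ≡ 1 − 1 = 0 (mod 4).
    Divide the congruence (and modulus) by g = 4: 3·t ≡ 0 (mod 1).
    Modulo 1 every t works; take t = 0.
    Then x = 1 + 12·0 = 1, valid modulo lcm(12, 4) = 12: x ≡ 1 (mod 12).
Verify: 1 mod 12 = 1, 1 mod 6 = 1, 1 mod 4 = 1.

x ≡ 1 (mod 12).


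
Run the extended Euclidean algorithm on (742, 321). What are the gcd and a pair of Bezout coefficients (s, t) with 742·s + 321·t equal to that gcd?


Euclidean algorithm on (742, 321) — divide until remainder is 0:
  742 = 2 · 321 + 100
  321 = 3 · 100 + 21
  100 = 4 · 21 + 16
  21 = 1 · 16 + 5
  16 = 3 · 5 + 1
  5 = 5 · 1 + 0
gcd(742, 321) = 1.
Track Bezout coefficients alongside the remainders: start with r₀ = 742 = a·1 + b·0 (s = 1, t = 0) and r₁ = 321 = a·0 + b·1 (s = 0, t = 1); each new remainder r_{k+1} = r_{k-1} − q_k·r_k inherits s_{k+1} = s_{k-1} − q_k·s_k, t_{k+1} = t_{k-1} − q_k·t_k, so r_k = a·s_k + b·t_k at every step:
  q = 2: r = 100, s = 1 − 2·0 = 1, t = 0 − 2·1 = -2  (check: 742·1 + 321·(-2) = 100)
  q = 3: r = 21, s = 0 − 3·1 = -3, t = 1 − 3·(-2) = 7  (check: 742·(-3) + 321·7 = 21)
  q = 4: r = 16, s = 1 − 4·(-3) = 13, t = -2 − 4·7 = -30  (check: 742·13 + 321·(-30) = 16)
  q = 1: r = 5, s = -3 − 1·13 = -16, t = 7 − 1·(-30) = 37  (check: 742·(-16) + 321·37 = 5)
  q = 3: r = 1, s = 13 − 3·(-16) = 61, t = -30 − 3·37 = -141  (check: 742·61 + 321·(-141) = 1)
The row with r = 1 (the gcd) gives the Bezout coefficients s = 61, t = -141.
Result: 742 · (61) + 321 · (-141) = 1.

gcd(742, 321) = 1; s = 61, t = -141 (check: 742·61 + 321·(-141) = 1).


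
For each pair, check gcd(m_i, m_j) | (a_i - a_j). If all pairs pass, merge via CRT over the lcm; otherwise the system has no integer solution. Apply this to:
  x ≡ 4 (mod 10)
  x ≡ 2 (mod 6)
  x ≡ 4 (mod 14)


Moduli 10, 6, 14 are not pairwise coprime, so CRT works modulo lcm(m_i) when all pairwise compatibility conditions hold.
Pairwise compatibility: gcd(m_i, m_j) must divide a_i - a_j for every pair.
Merge one congruence at a time:
  Start: x ≡ 4 (mod 10).
  Combine with x ≡ 2 (mod 6): gcd(10, 6) = 2; 2 - 4 = -2, which IS divisible by 2, so compatible.
    Write x = 4 + 10·t and substitute into x ≡ 2 (mod 6): 10·t ≡ 2 − 4 = -2 (mod 6).
    Divide the congruence (and modulus) by g = 2: 5·t ≡ -1 (mod 3).
    Reduce coefficients mod 3: 2·t ≡ 2 (mod 3).
    The inverse of 2 mod 3 is 2 (since 2·2 = 4 = 1·3 + 1), so t ≡ 2·2 = 4 ≡ 1 (mod 3).
    Then x = 4 + 10·1 = 14, valid modulo lcm(10, 6) = 30: x ≡ 14 (mod 30).
  Combine with x ≡ 4 (mod 14): gcd(30, 14) = 2; 4 - 14 = -10, which IS divisible by 2, so compatible.
    Write x = 14 + 30·t and substitute into x ≡ 4 (mod 14): 30·t ≡ 4 − 14 = -10 (mod 14).
    Divide the congruence (and modulus) by g = 2: 15·t ≡ -5 (mod 7).
    Reduce coefficients mod 7: 1·t ≡ 2 (mod 7).
    So t ≡ 2 (mod 7).
    Then x = 14 + 30·2 = 74, valid modulo lcm(30, 14) = 210: x ≡ 74 (mod 210).
Verify: 74 mod 10 = 4, 74 mod 6 = 2, 74 mod 14 = 4.

x ≡ 74 (mod 210).


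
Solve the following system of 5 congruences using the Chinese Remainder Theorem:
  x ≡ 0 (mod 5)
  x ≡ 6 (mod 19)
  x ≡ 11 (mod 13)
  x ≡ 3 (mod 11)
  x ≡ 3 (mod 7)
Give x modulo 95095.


Product of moduli M = 5 · 19 · 13 · 11 · 7 = 95095.
Merge one congruence at a time:
  Start: x ≡ 0 (mod 5).
  Combine with x ≡ 6 (mod 19); new modulus lcm = 95.
    Write x = 0 + 5·t and substitute into x ≡ 6 (mod 19): 5·t ≡ 6 − 0 = 6 (mod 19).
    The inverse of 5 mod 19 is 4 (since 5·4 = 20 = 1·19 + 1), so t ≡ 4·6 = 24 ≡ 5 (mod 19).
    Then x = 0 + 5·5 = 25, valid modulo lcm(5, 19) = 95: x ≡ 25 (mod 95).
  Combine with x ≡ 11 (mod 13); new modulus lcm = 1235.
    Write x = 25 + 95·t and substitute into x ≡ 11 (mod 13): 95·t ≡ 11 − 25 = -14 (mod 13).
    Reduce coefficients mod 13: 4·t ≡ 12 (mod 13).
    The inverse of 4 mod 13 is 10 (since 4·10 = 40 = 3·13 + 1), so t ≡ 10·12 = 120 ≡ 3 (mod 13).
    Then x = 25 + 95·3 = 310, valid modulo lcm(95, 13) = 1235: x ≡ 310 (mod 1235).
  Combine with x ≡ 3 (mod 11); new modulus lcm = 13585.
    Write x = 310 + 1235·t and substitute into x ≡ 3 (mod 11): 1235·t ≡ 3 − 310 = -307 (mod 11).
    Reduce coefficients mod 11: 3·t ≡ 1 (mod 11).
    The inverse of 3 mod 11 is 4 (since 3·4 = 12 = 1·11 + 1), so t ≡ 4·1 = 4 ≡ 4 (mod 11).
    Then x = 310 + 1235·4 = 5250, valid modulo lcm(1235, 11) = 13585: x ≡ 5250 (mod 13585).
  Combine with x ≡ 3 (mod 7); new modulus lcm = 95095.
    Write x = 5250 + 13585·t and substitute into x ≡ 3 (mod 7): 13585·t ≡ 3 − 5250 = -5247 (mod 7).
    Reduce coefficients mod 7: 5·t ≡ 3 (mod 7).
    The inverse of 5 mod 7 is 3 (since 5·3 = 15 = 2·7 + 1), so t ≡ 3·3 = 9 ≡ 2 (mod 7).
    Then x = 5250 + 13585·2 = 32420, valid modulo lcm(13585, 7) = 95095: x ≡ 32420 (mod 95095).
Verify against each original: 32420 mod 5 = 0, 32420 mod 19 = 6, 32420 mod 13 = 11, 32420 mod 11 = 3, 32420 mod 7 = 3.

x ≡ 32420 (mod 95095).
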